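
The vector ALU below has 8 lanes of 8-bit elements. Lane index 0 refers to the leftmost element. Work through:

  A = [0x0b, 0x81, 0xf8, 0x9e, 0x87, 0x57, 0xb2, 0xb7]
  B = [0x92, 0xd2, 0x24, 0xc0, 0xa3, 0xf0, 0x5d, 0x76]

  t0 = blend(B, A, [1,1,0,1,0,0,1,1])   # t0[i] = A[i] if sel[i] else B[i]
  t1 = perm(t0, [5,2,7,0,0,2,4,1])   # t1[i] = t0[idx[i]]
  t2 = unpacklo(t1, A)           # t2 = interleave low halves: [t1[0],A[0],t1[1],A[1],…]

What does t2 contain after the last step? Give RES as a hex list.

RES = [0xf0, 0x0b, 0x24, 0x81, 0xb7, 0xf8, 0x0b, 0x9e]

→ t0 |0b|81|24|9e|a3|f0|b2|b7|
→ t1 |f0|24|b7|0b|0b|24|a3|81|
→ t2 |f0|0b|24|81|b7|f8|0b|9e|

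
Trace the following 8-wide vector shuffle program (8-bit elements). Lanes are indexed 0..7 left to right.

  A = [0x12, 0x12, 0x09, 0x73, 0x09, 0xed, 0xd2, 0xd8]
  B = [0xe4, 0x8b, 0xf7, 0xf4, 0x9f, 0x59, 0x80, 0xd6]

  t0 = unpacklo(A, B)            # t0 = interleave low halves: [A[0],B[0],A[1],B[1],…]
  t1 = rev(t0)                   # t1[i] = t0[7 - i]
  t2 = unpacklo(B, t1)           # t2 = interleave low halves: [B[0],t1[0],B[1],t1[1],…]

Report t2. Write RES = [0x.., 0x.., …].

→ t0 |12|e4|12|8b|09|f7|73|f4|
→ t1 |f4|73|f7|09|8b|12|e4|12|
→ t2 |e4|f4|8b|73|f7|f7|f4|09|

RES = [ 0xe4  0xf4  0x8b  0x73  0xf7  0xf7  0xf4  0x09 ]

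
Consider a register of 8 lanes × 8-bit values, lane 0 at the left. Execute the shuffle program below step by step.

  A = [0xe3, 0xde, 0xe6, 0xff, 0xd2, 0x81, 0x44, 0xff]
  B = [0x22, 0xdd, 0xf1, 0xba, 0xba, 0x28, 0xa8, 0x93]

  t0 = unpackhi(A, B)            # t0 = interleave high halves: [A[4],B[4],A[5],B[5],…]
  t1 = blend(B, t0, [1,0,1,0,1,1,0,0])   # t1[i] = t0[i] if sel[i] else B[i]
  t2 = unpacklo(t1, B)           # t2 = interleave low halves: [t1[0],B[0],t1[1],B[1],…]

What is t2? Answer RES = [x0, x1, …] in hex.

RES = [0xd2, 0x22, 0xdd, 0xdd, 0x81, 0xf1, 0xba, 0xba]

→ t0 |d2|ba|81|28|44|a8|ff|93|
→ t1 |d2|dd|81|ba|44|a8|a8|93|
→ t2 |d2|22|dd|dd|81|f1|ba|ba|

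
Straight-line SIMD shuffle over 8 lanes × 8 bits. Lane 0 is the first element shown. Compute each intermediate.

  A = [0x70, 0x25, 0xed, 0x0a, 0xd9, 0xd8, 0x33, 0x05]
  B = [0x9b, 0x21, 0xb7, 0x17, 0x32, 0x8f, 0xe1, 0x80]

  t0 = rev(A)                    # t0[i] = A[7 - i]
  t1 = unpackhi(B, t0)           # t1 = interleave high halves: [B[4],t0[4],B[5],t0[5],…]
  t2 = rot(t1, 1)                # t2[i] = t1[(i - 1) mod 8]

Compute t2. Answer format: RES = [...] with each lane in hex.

→ t0 |05|33|d8|d9|0a|ed|25|70|
→ t1 |32|0a|8f|ed|e1|25|80|70|
→ t2 |70|32|0a|8f|ed|e1|25|80|

RES = [0x70, 0x32, 0x0a, 0x8f, 0xed, 0xe1, 0x25, 0x80]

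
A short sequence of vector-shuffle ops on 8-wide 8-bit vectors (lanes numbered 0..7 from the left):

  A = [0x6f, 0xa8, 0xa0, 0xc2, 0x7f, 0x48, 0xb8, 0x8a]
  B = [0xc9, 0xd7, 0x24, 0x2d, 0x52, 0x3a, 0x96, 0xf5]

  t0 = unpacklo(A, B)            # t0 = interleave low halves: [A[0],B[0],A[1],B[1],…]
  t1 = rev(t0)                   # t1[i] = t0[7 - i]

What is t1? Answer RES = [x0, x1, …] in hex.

t0 = [0x6f, 0xc9, 0xa8, 0xd7, 0xa0, 0x24, 0xc2, 0x2d]
t1 = [0x2d, 0xc2, 0x24, 0xa0, 0xd7, 0xa8, 0xc9, 0x6f]

RES = [0x2d, 0xc2, 0x24, 0xa0, 0xd7, 0xa8, 0xc9, 0x6f]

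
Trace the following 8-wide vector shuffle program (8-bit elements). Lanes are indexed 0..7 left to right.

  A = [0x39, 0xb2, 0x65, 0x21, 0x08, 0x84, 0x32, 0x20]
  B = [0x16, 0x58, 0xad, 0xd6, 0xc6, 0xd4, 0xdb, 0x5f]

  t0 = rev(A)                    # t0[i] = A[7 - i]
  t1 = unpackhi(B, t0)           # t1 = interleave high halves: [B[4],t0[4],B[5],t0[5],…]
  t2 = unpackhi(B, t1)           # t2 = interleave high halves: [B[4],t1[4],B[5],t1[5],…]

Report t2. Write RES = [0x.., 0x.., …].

  t0: 20 32 84 08 21 65 b2 39
  t1: c6 21 d4 65 db b2 5f 39
  t2: c6 db d4 b2 db 5f 5f 39

RES = [0xc6, 0xdb, 0xd4, 0xb2, 0xdb, 0x5f, 0x5f, 0x39]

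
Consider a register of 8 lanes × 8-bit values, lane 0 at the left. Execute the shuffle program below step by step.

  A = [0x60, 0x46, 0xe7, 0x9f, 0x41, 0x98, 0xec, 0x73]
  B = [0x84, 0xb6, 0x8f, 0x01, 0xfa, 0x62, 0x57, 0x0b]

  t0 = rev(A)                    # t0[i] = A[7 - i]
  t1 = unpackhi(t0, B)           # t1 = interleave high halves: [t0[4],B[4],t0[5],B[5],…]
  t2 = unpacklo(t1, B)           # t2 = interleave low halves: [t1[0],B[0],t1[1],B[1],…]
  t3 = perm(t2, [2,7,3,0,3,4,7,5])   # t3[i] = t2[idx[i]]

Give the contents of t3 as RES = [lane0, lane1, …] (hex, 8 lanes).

→ t0 |73|ec|98|41|9f|e7|46|60|
→ t1 |9f|fa|e7|62|46|57|60|0b|
→ t2 |9f|84|fa|b6|e7|8f|62|01|
→ t3 |fa|01|b6|9f|b6|e7|01|8f|

RES = [0xfa, 0x01, 0xb6, 0x9f, 0xb6, 0xe7, 0x01, 0x8f]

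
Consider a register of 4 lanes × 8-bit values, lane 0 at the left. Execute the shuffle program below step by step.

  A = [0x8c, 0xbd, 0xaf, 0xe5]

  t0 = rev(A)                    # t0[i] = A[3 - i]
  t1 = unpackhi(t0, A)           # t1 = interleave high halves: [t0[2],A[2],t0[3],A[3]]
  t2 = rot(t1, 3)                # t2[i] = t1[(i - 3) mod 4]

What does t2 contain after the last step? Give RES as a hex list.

RES = [ 0xaf  0x8c  0xe5  0xbd ]

→ t0 |e5|af|bd|8c|
→ t1 |bd|af|8c|e5|
→ t2 |af|8c|e5|bd|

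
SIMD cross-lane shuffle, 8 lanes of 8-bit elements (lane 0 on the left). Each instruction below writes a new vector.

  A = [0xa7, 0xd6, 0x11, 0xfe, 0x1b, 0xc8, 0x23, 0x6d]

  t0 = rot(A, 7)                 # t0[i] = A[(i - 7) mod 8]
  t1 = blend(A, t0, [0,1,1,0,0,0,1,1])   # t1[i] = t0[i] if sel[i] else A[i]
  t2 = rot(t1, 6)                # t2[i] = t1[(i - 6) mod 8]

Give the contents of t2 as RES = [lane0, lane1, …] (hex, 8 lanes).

RES = [ 0xfe  0xfe  0x1b  0xc8  0x6d  0xa7  0xa7  0x11 ]

t0 = [0xd6, 0x11, 0xfe, 0x1b, 0xc8, 0x23, 0x6d, 0xa7]
t1 = [0xa7, 0x11, 0xfe, 0xfe, 0x1b, 0xc8, 0x6d, 0xa7]
t2 = [0xfe, 0xfe, 0x1b, 0xc8, 0x6d, 0xa7, 0xa7, 0x11]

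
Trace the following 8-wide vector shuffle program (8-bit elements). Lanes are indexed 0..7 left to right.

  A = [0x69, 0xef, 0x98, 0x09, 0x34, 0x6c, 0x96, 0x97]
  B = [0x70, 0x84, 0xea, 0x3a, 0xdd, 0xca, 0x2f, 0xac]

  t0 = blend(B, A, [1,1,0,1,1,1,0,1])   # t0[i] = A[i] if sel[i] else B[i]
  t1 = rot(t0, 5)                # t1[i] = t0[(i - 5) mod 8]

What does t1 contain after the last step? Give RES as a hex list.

RES = [ 0x09  0x34  0x6c  0x2f  0x97  0x69  0xef  0xea ]

→ t0 |69|ef|ea|09|34|6c|2f|97|
→ t1 |09|34|6c|2f|97|69|ef|ea|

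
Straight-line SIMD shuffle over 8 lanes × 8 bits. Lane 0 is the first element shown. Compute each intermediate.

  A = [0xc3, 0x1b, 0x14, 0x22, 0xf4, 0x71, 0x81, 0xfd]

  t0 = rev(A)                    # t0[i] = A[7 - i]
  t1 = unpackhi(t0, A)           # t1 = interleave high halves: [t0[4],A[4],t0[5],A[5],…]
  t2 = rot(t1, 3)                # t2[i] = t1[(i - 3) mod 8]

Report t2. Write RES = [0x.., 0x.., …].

RES = [ 0x81  0xc3  0xfd  0x22  0xf4  0x14  0x71  0x1b ]

→ t0 |fd|81|71|f4|22|14|1b|c3|
→ t1 |22|f4|14|71|1b|81|c3|fd|
→ t2 |81|c3|fd|22|f4|14|71|1b|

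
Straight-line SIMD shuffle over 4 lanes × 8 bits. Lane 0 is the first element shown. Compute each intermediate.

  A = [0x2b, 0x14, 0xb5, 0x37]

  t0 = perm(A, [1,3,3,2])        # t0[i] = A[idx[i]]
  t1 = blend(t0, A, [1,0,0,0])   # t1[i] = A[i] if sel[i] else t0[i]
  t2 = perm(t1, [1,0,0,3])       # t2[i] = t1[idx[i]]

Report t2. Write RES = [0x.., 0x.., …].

RES = [0x37, 0x2b, 0x2b, 0xb5]

t0 = [0x14, 0x37, 0x37, 0xb5]
t1 = [0x2b, 0x37, 0x37, 0xb5]
t2 = [0x37, 0x2b, 0x2b, 0xb5]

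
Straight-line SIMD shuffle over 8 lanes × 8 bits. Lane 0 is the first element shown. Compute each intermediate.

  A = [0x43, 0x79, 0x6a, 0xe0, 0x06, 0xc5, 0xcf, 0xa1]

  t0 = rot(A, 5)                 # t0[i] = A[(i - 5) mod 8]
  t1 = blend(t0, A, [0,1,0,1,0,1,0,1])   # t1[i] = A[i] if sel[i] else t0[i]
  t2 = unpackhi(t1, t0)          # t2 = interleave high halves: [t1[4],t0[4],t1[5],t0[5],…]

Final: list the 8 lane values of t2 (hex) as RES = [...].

RES = [ 0xa1  0xa1  0xc5  0x43  0x79  0x79  0xa1  0x6a ]

  t0: e0 06 c5 cf a1 43 79 6a
  t1: e0 79 c5 e0 a1 c5 79 a1
  t2: a1 a1 c5 43 79 79 a1 6a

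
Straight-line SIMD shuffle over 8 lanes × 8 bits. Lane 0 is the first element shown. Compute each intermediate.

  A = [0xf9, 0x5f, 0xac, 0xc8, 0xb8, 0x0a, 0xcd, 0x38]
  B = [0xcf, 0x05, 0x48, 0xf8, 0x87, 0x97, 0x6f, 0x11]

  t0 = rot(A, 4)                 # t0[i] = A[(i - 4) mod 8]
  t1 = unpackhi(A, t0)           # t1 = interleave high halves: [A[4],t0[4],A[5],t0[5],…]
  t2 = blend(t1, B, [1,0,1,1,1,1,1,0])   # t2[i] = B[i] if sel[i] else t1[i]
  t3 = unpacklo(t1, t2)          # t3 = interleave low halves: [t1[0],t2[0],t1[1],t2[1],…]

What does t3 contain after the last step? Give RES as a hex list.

  t0: b8 0a cd 38 f9 5f ac c8
  t1: b8 f9 0a 5f cd ac 38 c8
  t2: cf f9 48 f8 87 97 6f c8
  t3: b8 cf f9 f9 0a 48 5f f8

RES = [ 0xb8  0xcf  0xf9  0xf9  0x0a  0x48  0x5f  0xf8 ]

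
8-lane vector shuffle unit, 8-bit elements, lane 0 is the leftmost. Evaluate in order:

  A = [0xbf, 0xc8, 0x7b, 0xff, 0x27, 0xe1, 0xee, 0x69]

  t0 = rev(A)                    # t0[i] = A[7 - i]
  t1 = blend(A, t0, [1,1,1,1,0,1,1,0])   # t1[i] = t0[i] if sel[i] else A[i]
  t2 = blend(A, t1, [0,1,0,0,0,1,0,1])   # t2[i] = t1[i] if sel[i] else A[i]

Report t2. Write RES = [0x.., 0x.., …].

  t0: 69 ee e1 27 ff 7b c8 bf
  t1: 69 ee e1 27 27 7b c8 69
  t2: bf ee 7b ff 27 7b ee 69

RES = [0xbf, 0xee, 0x7b, 0xff, 0x27, 0x7b, 0xee, 0x69]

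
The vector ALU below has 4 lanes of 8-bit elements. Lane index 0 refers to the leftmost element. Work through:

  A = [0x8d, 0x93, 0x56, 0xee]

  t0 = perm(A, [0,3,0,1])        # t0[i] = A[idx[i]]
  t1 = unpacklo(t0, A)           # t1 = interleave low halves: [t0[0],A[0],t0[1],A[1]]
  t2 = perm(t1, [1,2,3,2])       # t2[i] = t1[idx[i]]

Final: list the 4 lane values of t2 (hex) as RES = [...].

RES = [ 0x8d  0xee  0x93  0xee ]

  t0: 8d ee 8d 93
  t1: 8d 8d ee 93
  t2: 8d ee 93 ee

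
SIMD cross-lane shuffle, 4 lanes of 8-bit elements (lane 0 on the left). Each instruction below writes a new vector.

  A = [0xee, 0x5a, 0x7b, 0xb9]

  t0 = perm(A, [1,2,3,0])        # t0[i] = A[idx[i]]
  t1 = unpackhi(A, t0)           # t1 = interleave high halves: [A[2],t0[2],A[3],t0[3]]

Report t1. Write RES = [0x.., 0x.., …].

t0 = [0x5a, 0x7b, 0xb9, 0xee]
t1 = [0x7b, 0xb9, 0xb9, 0xee]

RES = [0x7b, 0xb9, 0xb9, 0xee]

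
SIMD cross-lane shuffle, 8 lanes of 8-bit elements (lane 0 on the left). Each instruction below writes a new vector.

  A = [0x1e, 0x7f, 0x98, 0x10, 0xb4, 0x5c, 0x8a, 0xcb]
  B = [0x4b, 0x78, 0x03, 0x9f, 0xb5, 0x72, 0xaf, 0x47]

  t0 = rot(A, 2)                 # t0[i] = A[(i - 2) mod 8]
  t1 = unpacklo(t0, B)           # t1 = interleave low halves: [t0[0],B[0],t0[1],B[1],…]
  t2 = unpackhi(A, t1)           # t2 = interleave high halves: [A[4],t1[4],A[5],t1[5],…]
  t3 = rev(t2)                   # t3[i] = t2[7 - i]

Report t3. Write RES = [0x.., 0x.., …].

RES = [0x9f, 0xcb, 0x7f, 0x8a, 0x03, 0x5c, 0x1e, 0xb4]

  t0: 8a cb 1e 7f 98 10 b4 5c
  t1: 8a 4b cb 78 1e 03 7f 9f
  t2: b4 1e 5c 03 8a 7f cb 9f
  t3: 9f cb 7f 8a 03 5c 1e b4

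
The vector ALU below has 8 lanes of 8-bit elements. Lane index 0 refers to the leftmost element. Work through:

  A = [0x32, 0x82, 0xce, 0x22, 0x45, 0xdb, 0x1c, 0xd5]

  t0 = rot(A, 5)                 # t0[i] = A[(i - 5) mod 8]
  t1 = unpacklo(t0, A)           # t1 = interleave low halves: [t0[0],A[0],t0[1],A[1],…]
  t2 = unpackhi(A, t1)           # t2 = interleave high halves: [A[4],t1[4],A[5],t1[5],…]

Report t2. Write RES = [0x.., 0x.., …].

t0 = [0x22, 0x45, 0xdb, 0x1c, 0xd5, 0x32, 0x82, 0xce]
t1 = [0x22, 0x32, 0x45, 0x82, 0xdb, 0xce, 0x1c, 0x22]
t2 = [0x45, 0xdb, 0xdb, 0xce, 0x1c, 0x1c, 0xd5, 0x22]

RES = [ 0x45  0xdb  0xdb  0xce  0x1c  0x1c  0xd5  0x22 ]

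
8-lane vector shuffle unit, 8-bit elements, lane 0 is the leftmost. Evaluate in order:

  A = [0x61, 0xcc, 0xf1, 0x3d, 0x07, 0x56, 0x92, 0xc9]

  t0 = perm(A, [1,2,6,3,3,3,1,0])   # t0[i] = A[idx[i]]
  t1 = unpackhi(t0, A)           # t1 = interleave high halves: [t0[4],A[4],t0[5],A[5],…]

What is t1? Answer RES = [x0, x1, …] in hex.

  t0: cc f1 92 3d 3d 3d cc 61
  t1: 3d 07 3d 56 cc 92 61 c9

RES = [0x3d, 0x07, 0x3d, 0x56, 0xcc, 0x92, 0x61, 0xc9]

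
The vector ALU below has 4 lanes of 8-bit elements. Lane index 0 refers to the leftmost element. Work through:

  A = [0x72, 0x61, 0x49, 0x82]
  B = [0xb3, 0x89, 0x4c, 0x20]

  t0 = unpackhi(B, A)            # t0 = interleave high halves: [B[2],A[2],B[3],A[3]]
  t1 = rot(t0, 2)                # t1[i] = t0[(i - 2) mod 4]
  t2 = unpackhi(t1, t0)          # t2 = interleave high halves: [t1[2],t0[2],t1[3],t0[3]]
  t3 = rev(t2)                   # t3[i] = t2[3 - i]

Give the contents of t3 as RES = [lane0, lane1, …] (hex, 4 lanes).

RES = [ 0x82  0x49  0x20  0x4c ]

  t0: 4c 49 20 82
  t1: 20 82 4c 49
  t2: 4c 20 49 82
  t3: 82 49 20 4c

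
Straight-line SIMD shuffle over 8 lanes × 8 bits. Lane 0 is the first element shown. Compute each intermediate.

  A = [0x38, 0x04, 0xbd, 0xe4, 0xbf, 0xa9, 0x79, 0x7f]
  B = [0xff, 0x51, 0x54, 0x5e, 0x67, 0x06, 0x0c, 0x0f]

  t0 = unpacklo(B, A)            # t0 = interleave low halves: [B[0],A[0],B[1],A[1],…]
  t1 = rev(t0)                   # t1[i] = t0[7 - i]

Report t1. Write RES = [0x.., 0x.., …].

→ t0 |ff|38|51|04|54|bd|5e|e4|
→ t1 |e4|5e|bd|54|04|51|38|ff|

RES = [0xe4, 0x5e, 0xbd, 0x54, 0x04, 0x51, 0x38, 0xff]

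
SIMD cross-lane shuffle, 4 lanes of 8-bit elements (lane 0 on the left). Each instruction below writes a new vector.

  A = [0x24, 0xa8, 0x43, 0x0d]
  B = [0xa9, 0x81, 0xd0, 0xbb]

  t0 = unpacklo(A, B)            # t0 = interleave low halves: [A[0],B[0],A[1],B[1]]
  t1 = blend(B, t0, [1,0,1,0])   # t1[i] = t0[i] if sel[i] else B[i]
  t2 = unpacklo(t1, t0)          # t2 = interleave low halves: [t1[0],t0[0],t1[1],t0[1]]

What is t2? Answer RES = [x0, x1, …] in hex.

RES = [ 0x24  0x24  0x81  0xa9 ]

→ t0 |24|a9|a8|81|
→ t1 |24|81|a8|bb|
→ t2 |24|24|81|a9|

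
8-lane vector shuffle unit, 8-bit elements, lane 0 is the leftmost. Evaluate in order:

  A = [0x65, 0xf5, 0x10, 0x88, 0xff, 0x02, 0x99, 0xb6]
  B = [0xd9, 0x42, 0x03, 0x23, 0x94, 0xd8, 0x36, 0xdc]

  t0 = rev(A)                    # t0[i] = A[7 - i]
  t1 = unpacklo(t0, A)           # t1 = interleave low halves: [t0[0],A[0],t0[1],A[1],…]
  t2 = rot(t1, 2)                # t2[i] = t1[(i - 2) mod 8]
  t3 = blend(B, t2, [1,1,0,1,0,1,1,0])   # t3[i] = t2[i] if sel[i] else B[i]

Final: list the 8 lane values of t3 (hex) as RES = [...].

RES = [ 0xff  0x88  0x03  0x65  0x94  0xf5  0x02  0xdc ]

→ t0 |b6|99|02|ff|88|10|f5|65|
→ t1 |b6|65|99|f5|02|10|ff|88|
→ t2 |ff|88|b6|65|99|f5|02|10|
→ t3 |ff|88|03|65|94|f5|02|dc|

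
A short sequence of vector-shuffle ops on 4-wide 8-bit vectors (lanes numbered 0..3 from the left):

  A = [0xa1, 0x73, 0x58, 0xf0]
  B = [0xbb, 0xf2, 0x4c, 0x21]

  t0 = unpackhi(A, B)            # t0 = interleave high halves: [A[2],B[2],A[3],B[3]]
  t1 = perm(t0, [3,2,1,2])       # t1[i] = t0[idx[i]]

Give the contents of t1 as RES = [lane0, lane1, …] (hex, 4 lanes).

  t0: 58 4c f0 21
  t1: 21 f0 4c f0

RES = [0x21, 0xf0, 0x4c, 0xf0]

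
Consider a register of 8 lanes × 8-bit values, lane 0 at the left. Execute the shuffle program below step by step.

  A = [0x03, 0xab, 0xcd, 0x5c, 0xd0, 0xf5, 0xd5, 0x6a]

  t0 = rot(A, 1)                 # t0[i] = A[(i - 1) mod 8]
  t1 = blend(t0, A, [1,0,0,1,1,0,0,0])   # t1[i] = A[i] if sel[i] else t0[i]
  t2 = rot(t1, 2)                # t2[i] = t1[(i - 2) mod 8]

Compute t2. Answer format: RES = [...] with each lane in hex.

  t0: 6a 03 ab cd 5c d0 f5 d5
  t1: 03 03 ab 5c d0 d0 f5 d5
  t2: f5 d5 03 03 ab 5c d0 d0

RES = [ 0xf5  0xd5  0x03  0x03  0xab  0x5c  0xd0  0xd0 ]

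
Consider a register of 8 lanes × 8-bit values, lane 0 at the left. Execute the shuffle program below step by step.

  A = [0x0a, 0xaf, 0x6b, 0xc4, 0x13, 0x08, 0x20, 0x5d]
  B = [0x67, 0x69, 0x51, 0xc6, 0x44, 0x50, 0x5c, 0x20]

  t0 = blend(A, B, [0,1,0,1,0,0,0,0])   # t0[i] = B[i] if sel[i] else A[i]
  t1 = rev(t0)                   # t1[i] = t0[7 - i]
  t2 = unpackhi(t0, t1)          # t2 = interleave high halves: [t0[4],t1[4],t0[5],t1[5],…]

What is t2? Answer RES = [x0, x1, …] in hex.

RES = [0x13, 0xc6, 0x08, 0x6b, 0x20, 0x69, 0x5d, 0x0a]

→ t0 |0a|69|6b|c6|13|08|20|5d|
→ t1 |5d|20|08|13|c6|6b|69|0a|
→ t2 |13|c6|08|6b|20|69|5d|0a|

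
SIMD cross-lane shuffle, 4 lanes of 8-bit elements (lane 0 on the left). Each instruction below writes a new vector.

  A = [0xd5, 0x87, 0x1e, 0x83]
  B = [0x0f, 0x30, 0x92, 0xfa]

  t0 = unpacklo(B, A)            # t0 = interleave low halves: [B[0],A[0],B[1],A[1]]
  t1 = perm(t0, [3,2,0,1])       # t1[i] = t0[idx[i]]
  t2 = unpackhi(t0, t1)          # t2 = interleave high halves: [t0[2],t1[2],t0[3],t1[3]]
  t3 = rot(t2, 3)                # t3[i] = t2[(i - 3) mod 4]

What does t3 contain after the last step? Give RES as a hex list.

→ t0 |0f|d5|30|87|
→ t1 |87|30|0f|d5|
→ t2 |30|0f|87|d5|
→ t3 |0f|87|d5|30|

RES = [0x0f, 0x87, 0xd5, 0x30]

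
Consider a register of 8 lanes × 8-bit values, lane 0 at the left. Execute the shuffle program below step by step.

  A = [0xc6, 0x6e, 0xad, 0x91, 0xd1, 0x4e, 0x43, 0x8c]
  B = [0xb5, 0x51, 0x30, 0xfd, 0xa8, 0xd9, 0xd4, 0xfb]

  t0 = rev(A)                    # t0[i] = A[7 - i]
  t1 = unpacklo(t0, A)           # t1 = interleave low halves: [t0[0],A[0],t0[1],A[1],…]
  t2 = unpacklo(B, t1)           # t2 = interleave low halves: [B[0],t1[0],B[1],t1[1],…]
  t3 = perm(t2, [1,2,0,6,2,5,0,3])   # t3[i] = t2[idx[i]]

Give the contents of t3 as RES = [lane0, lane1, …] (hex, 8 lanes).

t0 = [0x8c, 0x43, 0x4e, 0xd1, 0x91, 0xad, 0x6e, 0xc6]
t1 = [0x8c, 0xc6, 0x43, 0x6e, 0x4e, 0xad, 0xd1, 0x91]
t2 = [0xb5, 0x8c, 0x51, 0xc6, 0x30, 0x43, 0xfd, 0x6e]
t3 = [0x8c, 0x51, 0xb5, 0xfd, 0x51, 0x43, 0xb5, 0xc6]

RES = [ 0x8c  0x51  0xb5  0xfd  0x51  0x43  0xb5  0xc6 ]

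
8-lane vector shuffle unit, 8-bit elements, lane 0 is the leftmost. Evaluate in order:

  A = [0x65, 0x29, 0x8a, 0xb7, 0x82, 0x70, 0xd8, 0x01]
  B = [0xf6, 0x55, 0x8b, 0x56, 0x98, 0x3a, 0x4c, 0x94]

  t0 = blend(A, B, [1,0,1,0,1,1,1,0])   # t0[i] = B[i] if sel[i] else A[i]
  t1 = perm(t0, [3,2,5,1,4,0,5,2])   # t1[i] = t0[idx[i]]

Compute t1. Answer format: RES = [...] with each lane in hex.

→ t0 |f6|29|8b|b7|98|3a|4c|01|
→ t1 |b7|8b|3a|29|98|f6|3a|8b|

RES = [0xb7, 0x8b, 0x3a, 0x29, 0x98, 0xf6, 0x3a, 0x8b]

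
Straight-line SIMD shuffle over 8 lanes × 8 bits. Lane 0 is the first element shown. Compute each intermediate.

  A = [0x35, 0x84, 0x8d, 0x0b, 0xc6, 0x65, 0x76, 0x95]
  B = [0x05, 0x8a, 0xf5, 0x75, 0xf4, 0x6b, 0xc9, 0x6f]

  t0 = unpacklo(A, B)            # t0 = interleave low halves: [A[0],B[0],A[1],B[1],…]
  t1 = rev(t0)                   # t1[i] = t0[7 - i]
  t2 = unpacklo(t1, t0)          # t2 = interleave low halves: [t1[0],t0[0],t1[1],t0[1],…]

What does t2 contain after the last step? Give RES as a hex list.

RES = [ 0x75  0x35  0x0b  0x05  0xf5  0x84  0x8d  0x8a ]

t0 = [0x35, 0x05, 0x84, 0x8a, 0x8d, 0xf5, 0x0b, 0x75]
t1 = [0x75, 0x0b, 0xf5, 0x8d, 0x8a, 0x84, 0x05, 0x35]
t2 = [0x75, 0x35, 0x0b, 0x05, 0xf5, 0x84, 0x8d, 0x8a]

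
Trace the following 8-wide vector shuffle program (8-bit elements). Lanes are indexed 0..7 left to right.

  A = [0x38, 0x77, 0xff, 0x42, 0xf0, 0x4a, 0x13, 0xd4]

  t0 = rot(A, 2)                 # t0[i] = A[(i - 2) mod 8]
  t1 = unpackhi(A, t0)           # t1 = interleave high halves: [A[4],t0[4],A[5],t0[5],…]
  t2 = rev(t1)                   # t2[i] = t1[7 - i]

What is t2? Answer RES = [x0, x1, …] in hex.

  t0: 13 d4 38 77 ff 42 f0 4a
  t1: f0 ff 4a 42 13 f0 d4 4a
  t2: 4a d4 f0 13 42 4a ff f0

RES = [ 0x4a  0xd4  0xf0  0x13  0x42  0x4a  0xff  0xf0 ]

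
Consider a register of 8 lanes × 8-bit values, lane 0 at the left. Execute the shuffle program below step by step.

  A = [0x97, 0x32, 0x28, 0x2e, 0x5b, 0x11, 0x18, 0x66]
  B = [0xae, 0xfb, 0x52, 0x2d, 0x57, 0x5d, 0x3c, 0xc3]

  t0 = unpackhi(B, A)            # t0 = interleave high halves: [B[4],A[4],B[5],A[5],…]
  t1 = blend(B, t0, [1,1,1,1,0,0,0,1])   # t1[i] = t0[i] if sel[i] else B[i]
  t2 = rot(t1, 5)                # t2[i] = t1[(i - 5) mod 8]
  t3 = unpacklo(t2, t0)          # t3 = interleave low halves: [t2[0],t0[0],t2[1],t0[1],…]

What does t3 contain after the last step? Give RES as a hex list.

t0 = [0x57, 0x5b, 0x5d, 0x11, 0x3c, 0x18, 0xc3, 0x66]
t1 = [0x57, 0x5b, 0x5d, 0x11, 0x57, 0x5d, 0x3c, 0x66]
t2 = [0x11, 0x57, 0x5d, 0x3c, 0x66, 0x57, 0x5b, 0x5d]
t3 = [0x11, 0x57, 0x57, 0x5b, 0x5d, 0x5d, 0x3c, 0x11]

RES = [ 0x11  0x57  0x57  0x5b  0x5d  0x5d  0x3c  0x11 ]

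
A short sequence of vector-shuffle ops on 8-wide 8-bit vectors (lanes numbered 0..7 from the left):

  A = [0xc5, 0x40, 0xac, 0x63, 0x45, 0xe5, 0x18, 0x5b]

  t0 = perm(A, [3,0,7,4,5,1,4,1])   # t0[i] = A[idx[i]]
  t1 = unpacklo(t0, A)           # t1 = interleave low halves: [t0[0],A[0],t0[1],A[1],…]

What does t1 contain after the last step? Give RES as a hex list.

RES = [0x63, 0xc5, 0xc5, 0x40, 0x5b, 0xac, 0x45, 0x63]

t0 = [0x63, 0xc5, 0x5b, 0x45, 0xe5, 0x40, 0x45, 0x40]
t1 = [0x63, 0xc5, 0xc5, 0x40, 0x5b, 0xac, 0x45, 0x63]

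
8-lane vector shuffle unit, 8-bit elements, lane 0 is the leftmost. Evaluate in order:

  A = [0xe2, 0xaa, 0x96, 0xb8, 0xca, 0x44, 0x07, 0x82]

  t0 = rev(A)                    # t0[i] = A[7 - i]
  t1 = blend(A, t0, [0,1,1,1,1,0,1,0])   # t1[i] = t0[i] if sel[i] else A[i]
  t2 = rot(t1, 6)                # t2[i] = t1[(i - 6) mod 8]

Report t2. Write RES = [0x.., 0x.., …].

t0 = [0x82, 0x07, 0x44, 0xca, 0xb8, 0x96, 0xaa, 0xe2]
t1 = [0xe2, 0x07, 0x44, 0xca, 0xb8, 0x44, 0xaa, 0x82]
t2 = [0x44, 0xca, 0xb8, 0x44, 0xaa, 0x82, 0xe2, 0x07]

RES = [ 0x44  0xca  0xb8  0x44  0xaa  0x82  0xe2  0x07 ]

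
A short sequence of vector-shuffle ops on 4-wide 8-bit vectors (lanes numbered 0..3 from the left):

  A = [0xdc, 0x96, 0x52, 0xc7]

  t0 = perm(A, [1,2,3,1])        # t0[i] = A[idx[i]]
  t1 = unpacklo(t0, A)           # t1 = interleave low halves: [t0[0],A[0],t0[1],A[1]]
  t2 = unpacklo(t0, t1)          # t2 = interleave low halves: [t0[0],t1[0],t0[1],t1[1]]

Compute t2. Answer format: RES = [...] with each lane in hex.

→ t0 |96|52|c7|96|
→ t1 |96|dc|52|96|
→ t2 |96|96|52|dc|

RES = [ 0x96  0x96  0x52  0xdc ]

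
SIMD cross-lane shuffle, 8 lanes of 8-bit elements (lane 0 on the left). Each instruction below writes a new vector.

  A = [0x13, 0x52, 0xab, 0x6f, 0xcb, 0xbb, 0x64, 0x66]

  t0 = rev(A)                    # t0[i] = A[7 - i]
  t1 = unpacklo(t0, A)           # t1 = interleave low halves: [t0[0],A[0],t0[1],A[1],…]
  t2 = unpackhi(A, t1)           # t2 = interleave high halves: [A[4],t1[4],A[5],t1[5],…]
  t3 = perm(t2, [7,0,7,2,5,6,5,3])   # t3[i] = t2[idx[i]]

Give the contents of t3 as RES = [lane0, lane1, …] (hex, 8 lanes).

RES = [0x6f, 0xcb, 0x6f, 0xbb, 0xcb, 0x66, 0xcb, 0xab]

→ t0 |66|64|bb|cb|6f|ab|52|13|
→ t1 |66|13|64|52|bb|ab|cb|6f|
→ t2 |cb|bb|bb|ab|64|cb|66|6f|
→ t3 |6f|cb|6f|bb|cb|66|cb|ab|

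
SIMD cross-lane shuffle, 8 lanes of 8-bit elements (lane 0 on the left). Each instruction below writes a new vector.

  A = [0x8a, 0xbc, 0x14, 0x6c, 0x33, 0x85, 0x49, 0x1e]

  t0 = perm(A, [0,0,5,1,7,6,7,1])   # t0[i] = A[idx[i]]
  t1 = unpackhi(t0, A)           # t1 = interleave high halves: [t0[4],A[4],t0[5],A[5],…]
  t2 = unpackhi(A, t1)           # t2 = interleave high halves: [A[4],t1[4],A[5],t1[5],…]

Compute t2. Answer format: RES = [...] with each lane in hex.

  t0: 8a 8a 85 bc 1e 49 1e bc
  t1: 1e 33 49 85 1e 49 bc 1e
  t2: 33 1e 85 49 49 bc 1e 1e

RES = [0x33, 0x1e, 0x85, 0x49, 0x49, 0xbc, 0x1e, 0x1e]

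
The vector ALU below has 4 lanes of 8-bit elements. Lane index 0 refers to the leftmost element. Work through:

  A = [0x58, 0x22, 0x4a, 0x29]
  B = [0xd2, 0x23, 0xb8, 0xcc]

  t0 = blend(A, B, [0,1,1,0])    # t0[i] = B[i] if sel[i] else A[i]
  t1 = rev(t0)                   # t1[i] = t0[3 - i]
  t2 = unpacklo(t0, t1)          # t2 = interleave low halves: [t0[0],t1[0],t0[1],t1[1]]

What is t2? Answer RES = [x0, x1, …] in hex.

→ t0 |58|23|b8|29|
→ t1 |29|b8|23|58|
→ t2 |58|29|23|b8|

RES = [0x58, 0x29, 0x23, 0xb8]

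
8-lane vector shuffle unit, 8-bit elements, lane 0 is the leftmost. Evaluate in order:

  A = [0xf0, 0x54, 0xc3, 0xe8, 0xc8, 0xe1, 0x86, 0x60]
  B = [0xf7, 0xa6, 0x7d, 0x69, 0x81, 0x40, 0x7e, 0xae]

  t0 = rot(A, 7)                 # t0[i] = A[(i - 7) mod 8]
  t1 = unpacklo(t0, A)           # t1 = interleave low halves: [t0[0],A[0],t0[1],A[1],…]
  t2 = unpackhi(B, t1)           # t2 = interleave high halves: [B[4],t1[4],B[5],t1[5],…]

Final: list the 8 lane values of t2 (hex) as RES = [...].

RES = [0x81, 0xe8, 0x40, 0xc3, 0x7e, 0xc8, 0xae, 0xe8]

t0 = [0x54, 0xc3, 0xe8, 0xc8, 0xe1, 0x86, 0x60, 0xf0]
t1 = [0x54, 0xf0, 0xc3, 0x54, 0xe8, 0xc3, 0xc8, 0xe8]
t2 = [0x81, 0xe8, 0x40, 0xc3, 0x7e, 0xc8, 0xae, 0xe8]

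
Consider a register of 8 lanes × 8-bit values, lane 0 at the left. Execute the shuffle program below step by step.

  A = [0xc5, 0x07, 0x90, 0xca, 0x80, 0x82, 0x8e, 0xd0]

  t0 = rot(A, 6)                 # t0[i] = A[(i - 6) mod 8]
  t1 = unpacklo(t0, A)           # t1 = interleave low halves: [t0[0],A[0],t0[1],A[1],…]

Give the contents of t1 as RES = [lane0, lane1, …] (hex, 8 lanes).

  t0: 90 ca 80 82 8e d0 c5 07
  t1: 90 c5 ca 07 80 90 82 ca

RES = [ 0x90  0xc5  0xca  0x07  0x80  0x90  0x82  0xca ]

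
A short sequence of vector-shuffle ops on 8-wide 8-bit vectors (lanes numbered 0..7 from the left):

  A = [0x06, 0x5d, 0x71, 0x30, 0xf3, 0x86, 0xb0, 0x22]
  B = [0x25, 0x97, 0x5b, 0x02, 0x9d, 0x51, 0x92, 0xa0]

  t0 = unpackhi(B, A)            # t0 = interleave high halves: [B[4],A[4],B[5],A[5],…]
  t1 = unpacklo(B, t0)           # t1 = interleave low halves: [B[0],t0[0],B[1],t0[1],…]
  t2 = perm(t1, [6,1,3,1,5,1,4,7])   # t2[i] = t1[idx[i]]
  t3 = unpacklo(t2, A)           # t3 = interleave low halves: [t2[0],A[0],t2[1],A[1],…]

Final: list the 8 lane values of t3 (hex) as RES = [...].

t0 = [0x9d, 0xf3, 0x51, 0x86, 0x92, 0xb0, 0xa0, 0x22]
t1 = [0x25, 0x9d, 0x97, 0xf3, 0x5b, 0x51, 0x02, 0x86]
t2 = [0x02, 0x9d, 0xf3, 0x9d, 0x51, 0x9d, 0x5b, 0x86]
t3 = [0x02, 0x06, 0x9d, 0x5d, 0xf3, 0x71, 0x9d, 0x30]

RES = [0x02, 0x06, 0x9d, 0x5d, 0xf3, 0x71, 0x9d, 0x30]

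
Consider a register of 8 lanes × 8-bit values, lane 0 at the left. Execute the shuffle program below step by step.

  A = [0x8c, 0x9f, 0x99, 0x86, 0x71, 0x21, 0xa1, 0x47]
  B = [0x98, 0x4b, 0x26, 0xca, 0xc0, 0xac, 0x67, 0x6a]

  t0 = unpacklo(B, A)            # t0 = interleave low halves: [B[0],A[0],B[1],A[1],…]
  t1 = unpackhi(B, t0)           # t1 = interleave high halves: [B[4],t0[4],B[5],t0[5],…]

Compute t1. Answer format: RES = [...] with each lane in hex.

→ t0 |98|8c|4b|9f|26|99|ca|86|
→ t1 |c0|26|ac|99|67|ca|6a|86|

RES = [ 0xc0  0x26  0xac  0x99  0x67  0xca  0x6a  0x86 ]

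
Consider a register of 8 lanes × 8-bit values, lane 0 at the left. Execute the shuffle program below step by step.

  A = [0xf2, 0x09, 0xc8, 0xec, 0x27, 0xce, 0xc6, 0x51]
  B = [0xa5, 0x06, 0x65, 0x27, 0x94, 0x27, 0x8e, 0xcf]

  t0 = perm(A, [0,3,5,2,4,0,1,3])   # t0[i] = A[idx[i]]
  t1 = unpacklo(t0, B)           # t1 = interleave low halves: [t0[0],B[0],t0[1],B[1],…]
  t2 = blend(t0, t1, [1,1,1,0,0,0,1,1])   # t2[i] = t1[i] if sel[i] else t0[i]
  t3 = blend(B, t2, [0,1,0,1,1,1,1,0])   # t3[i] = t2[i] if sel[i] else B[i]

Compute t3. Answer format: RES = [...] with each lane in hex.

RES = [ 0xa5  0xa5  0x65  0xc8  0x27  0xf2  0xc8  0xcf ]

→ t0 |f2|ec|ce|c8|27|f2|09|ec|
→ t1 |f2|a5|ec|06|ce|65|c8|27|
→ t2 |f2|a5|ec|c8|27|f2|c8|27|
→ t3 |a5|a5|65|c8|27|f2|c8|cf|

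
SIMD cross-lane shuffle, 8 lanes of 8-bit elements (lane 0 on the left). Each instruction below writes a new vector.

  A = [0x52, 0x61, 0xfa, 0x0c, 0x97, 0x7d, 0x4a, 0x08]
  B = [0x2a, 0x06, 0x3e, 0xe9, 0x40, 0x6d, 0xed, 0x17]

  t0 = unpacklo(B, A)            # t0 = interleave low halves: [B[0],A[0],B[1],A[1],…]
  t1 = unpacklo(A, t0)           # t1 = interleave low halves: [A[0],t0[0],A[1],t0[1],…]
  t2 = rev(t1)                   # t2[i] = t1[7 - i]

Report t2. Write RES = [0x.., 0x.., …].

t0 = [0x2a, 0x52, 0x06, 0x61, 0x3e, 0xfa, 0xe9, 0x0c]
t1 = [0x52, 0x2a, 0x61, 0x52, 0xfa, 0x06, 0x0c, 0x61]
t2 = [0x61, 0x0c, 0x06, 0xfa, 0x52, 0x61, 0x2a, 0x52]

RES = [0x61, 0x0c, 0x06, 0xfa, 0x52, 0x61, 0x2a, 0x52]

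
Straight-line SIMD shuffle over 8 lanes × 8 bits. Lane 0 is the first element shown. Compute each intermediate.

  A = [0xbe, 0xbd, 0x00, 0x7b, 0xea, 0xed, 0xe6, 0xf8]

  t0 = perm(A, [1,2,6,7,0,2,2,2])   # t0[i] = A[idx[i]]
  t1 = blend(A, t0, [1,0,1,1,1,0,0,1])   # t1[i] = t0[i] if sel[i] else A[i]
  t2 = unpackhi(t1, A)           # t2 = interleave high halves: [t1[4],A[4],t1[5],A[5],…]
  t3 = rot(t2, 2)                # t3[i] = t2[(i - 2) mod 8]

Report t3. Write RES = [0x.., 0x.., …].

→ t0 |bd|00|e6|f8|be|00|00|00|
→ t1 |bd|bd|e6|f8|be|ed|e6|00|
→ t2 |be|ea|ed|ed|e6|e6|00|f8|
→ t3 |00|f8|be|ea|ed|ed|e6|e6|

RES = [0x00, 0xf8, 0xbe, 0xea, 0xed, 0xed, 0xe6, 0xe6]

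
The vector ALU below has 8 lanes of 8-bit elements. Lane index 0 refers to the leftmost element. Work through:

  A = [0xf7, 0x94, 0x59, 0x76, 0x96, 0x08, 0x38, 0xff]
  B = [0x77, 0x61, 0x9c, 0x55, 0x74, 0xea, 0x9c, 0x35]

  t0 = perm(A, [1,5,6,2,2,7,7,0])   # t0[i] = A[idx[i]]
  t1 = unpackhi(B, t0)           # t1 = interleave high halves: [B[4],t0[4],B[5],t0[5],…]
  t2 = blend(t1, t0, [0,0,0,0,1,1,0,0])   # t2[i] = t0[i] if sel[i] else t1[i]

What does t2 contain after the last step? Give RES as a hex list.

  t0: 94 08 38 59 59 ff ff f7
  t1: 74 59 ea ff 9c ff 35 f7
  t2: 74 59 ea ff 59 ff 35 f7

RES = [0x74, 0x59, 0xea, 0xff, 0x59, 0xff, 0x35, 0xf7]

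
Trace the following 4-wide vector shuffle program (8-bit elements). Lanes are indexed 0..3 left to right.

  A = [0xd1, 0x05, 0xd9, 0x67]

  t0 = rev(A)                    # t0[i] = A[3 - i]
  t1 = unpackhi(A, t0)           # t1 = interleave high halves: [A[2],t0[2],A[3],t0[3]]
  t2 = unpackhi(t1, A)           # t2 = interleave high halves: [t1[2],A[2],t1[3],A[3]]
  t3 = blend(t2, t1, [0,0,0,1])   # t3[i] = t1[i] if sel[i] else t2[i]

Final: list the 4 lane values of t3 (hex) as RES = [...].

RES = [ 0x67  0xd9  0xd1  0xd1 ]

  t0: 67 d9 05 d1
  t1: d9 05 67 d1
  t2: 67 d9 d1 67
  t3: 67 d9 d1 d1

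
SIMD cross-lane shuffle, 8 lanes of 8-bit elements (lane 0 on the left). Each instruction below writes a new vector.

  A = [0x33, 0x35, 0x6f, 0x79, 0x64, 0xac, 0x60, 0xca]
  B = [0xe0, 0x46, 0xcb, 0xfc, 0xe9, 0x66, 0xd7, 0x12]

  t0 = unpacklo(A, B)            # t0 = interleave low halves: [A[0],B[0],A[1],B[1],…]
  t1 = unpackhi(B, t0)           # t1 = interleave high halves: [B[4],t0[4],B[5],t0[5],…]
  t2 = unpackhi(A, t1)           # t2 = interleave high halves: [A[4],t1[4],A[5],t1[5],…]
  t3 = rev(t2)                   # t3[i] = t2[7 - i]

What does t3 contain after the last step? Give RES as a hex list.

t0 = [0x33, 0xe0, 0x35, 0x46, 0x6f, 0xcb, 0x79, 0xfc]
t1 = [0xe9, 0x6f, 0x66, 0xcb, 0xd7, 0x79, 0x12, 0xfc]
t2 = [0x64, 0xd7, 0xac, 0x79, 0x60, 0x12, 0xca, 0xfc]
t3 = [0xfc, 0xca, 0x12, 0x60, 0x79, 0xac, 0xd7, 0x64]

RES = [0xfc, 0xca, 0x12, 0x60, 0x79, 0xac, 0xd7, 0x64]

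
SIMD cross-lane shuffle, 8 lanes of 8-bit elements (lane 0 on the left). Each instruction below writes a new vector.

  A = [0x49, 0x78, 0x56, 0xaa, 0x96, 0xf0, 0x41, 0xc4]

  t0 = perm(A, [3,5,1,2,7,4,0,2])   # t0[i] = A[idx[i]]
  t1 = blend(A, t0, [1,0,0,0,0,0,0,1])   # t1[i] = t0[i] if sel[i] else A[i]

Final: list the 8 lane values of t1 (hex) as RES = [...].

RES = [0xaa, 0x78, 0x56, 0xaa, 0x96, 0xf0, 0x41, 0x56]

→ t0 |aa|f0|78|56|c4|96|49|56|
→ t1 |aa|78|56|aa|96|f0|41|56|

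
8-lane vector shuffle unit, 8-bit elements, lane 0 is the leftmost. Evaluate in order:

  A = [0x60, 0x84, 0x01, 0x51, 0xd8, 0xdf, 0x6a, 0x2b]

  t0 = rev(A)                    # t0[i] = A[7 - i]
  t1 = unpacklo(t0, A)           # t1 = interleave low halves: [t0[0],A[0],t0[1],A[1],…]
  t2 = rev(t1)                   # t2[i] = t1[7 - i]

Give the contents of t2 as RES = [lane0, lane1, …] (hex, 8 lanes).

  t0: 2b 6a df d8 51 01 84 60
  t1: 2b 60 6a 84 df 01 d8 51
  t2: 51 d8 01 df 84 6a 60 2b

RES = [0x51, 0xd8, 0x01, 0xdf, 0x84, 0x6a, 0x60, 0x2b]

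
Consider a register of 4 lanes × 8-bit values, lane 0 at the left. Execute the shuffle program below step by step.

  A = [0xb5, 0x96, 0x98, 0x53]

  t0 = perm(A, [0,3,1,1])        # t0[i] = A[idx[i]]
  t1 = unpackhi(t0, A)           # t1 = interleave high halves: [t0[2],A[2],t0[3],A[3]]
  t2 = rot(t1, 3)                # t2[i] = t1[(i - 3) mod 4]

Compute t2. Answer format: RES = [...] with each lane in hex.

RES = [ 0x98  0x96  0x53  0x96 ]

→ t0 |b5|53|96|96|
→ t1 |96|98|96|53|
→ t2 |98|96|53|96|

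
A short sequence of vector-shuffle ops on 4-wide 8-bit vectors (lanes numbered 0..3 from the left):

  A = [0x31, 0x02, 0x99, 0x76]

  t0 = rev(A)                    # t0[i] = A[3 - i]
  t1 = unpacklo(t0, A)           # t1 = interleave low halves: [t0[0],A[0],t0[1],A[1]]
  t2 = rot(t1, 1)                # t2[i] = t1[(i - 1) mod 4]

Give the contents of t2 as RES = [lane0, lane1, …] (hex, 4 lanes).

RES = [ 0x02  0x76  0x31  0x99 ]

→ t0 |76|99|02|31|
→ t1 |76|31|99|02|
→ t2 |02|76|31|99|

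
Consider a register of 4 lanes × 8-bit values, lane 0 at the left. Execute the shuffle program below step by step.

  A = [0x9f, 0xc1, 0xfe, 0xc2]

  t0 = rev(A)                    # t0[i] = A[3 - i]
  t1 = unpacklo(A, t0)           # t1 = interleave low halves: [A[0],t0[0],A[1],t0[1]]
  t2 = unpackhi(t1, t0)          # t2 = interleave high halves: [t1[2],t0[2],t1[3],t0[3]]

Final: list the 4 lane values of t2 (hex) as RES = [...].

RES = [ 0xc1  0xc1  0xfe  0x9f ]

  t0: c2 fe c1 9f
  t1: 9f c2 c1 fe
  t2: c1 c1 fe 9f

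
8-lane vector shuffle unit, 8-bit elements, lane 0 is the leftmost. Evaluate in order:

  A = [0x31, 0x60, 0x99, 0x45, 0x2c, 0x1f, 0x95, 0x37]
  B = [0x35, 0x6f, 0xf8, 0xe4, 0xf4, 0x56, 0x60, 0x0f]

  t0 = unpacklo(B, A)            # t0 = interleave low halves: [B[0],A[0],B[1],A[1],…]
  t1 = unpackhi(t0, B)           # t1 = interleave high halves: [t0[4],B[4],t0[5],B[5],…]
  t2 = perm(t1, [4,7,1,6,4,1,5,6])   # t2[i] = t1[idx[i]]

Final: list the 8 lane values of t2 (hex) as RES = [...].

RES = [0xe4, 0x0f, 0xf4, 0x45, 0xe4, 0xf4, 0x60, 0x45]

→ t0 |35|31|6f|60|f8|99|e4|45|
→ t1 |f8|f4|99|56|e4|60|45|0f|
→ t2 |e4|0f|f4|45|e4|f4|60|45|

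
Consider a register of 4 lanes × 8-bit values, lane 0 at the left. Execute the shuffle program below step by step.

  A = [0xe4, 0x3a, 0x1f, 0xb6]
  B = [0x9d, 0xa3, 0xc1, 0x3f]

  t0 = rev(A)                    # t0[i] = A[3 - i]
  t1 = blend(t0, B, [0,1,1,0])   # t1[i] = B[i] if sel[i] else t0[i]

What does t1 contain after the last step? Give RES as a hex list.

  t0: b6 1f 3a e4
  t1: b6 a3 c1 e4

RES = [0xb6, 0xa3, 0xc1, 0xe4]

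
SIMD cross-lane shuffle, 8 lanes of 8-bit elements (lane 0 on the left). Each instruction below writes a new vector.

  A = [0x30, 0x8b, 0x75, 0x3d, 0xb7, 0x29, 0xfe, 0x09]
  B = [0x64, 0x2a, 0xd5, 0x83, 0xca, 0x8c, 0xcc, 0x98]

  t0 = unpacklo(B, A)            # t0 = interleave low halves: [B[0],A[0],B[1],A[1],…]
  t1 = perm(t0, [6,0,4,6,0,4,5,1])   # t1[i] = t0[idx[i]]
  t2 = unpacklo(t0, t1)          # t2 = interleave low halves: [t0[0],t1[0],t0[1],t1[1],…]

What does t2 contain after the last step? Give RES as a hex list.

t0 = [0x64, 0x30, 0x2a, 0x8b, 0xd5, 0x75, 0x83, 0x3d]
t1 = [0x83, 0x64, 0xd5, 0x83, 0x64, 0xd5, 0x75, 0x30]
t2 = [0x64, 0x83, 0x30, 0x64, 0x2a, 0xd5, 0x8b, 0x83]

RES = [ 0x64  0x83  0x30  0x64  0x2a  0xd5  0x8b  0x83 ]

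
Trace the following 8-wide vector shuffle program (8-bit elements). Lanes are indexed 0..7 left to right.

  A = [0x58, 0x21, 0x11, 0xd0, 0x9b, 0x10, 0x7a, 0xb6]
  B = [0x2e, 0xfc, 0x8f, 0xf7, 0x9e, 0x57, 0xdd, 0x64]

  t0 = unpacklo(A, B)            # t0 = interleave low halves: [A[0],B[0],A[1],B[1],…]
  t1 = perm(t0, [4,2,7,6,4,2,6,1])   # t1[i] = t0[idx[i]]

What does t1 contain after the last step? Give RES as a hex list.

RES = [ 0x11  0x21  0xf7  0xd0  0x11  0x21  0xd0  0x2e ]

t0 = [0x58, 0x2e, 0x21, 0xfc, 0x11, 0x8f, 0xd0, 0xf7]
t1 = [0x11, 0x21, 0xf7, 0xd0, 0x11, 0x21, 0xd0, 0x2e]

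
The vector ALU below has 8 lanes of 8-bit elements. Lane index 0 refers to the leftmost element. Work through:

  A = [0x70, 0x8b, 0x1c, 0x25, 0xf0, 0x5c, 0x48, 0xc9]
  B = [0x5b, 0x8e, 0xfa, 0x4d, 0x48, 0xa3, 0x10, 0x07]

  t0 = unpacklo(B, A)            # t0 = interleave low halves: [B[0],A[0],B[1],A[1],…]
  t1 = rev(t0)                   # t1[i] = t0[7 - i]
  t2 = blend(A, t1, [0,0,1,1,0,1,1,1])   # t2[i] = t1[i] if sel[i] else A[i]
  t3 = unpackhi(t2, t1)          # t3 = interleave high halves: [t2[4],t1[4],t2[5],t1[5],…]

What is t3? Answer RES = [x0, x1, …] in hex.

t0 = [0x5b, 0x70, 0x8e, 0x8b, 0xfa, 0x1c, 0x4d, 0x25]
t1 = [0x25, 0x4d, 0x1c, 0xfa, 0x8b, 0x8e, 0x70, 0x5b]
t2 = [0x70, 0x8b, 0x1c, 0xfa, 0xf0, 0x8e, 0x70, 0x5b]
t3 = [0xf0, 0x8b, 0x8e, 0x8e, 0x70, 0x70, 0x5b, 0x5b]

RES = [ 0xf0  0x8b  0x8e  0x8e  0x70  0x70  0x5b  0x5b ]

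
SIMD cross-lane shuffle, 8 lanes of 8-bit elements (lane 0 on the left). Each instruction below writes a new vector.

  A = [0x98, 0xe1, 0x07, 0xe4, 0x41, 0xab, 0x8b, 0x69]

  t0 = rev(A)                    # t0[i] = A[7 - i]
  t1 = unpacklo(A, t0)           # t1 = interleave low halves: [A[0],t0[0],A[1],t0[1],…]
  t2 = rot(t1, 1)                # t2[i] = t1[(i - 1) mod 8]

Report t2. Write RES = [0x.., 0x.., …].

t0 = [0x69, 0x8b, 0xab, 0x41, 0xe4, 0x07, 0xe1, 0x98]
t1 = [0x98, 0x69, 0xe1, 0x8b, 0x07, 0xab, 0xe4, 0x41]
t2 = [0x41, 0x98, 0x69, 0xe1, 0x8b, 0x07, 0xab, 0xe4]

RES = [0x41, 0x98, 0x69, 0xe1, 0x8b, 0x07, 0xab, 0xe4]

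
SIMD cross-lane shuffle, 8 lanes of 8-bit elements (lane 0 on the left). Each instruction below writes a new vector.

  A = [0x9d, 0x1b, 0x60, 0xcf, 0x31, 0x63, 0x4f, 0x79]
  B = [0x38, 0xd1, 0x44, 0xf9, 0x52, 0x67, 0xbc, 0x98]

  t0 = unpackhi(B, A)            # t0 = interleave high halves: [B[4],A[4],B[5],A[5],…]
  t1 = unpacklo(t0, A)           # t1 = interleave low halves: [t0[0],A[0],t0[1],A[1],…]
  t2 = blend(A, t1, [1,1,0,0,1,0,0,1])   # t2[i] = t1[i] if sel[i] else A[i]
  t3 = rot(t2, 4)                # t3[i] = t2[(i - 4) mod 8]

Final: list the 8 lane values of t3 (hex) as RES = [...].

RES = [ 0x67  0x63  0x4f  0xcf  0x52  0x9d  0x60  0xcf ]

  t0: 52 31 67 63 bc 4f 98 79
  t1: 52 9d 31 1b 67 60 63 cf
  t2: 52 9d 60 cf 67 63 4f cf
  t3: 67 63 4f cf 52 9d 60 cf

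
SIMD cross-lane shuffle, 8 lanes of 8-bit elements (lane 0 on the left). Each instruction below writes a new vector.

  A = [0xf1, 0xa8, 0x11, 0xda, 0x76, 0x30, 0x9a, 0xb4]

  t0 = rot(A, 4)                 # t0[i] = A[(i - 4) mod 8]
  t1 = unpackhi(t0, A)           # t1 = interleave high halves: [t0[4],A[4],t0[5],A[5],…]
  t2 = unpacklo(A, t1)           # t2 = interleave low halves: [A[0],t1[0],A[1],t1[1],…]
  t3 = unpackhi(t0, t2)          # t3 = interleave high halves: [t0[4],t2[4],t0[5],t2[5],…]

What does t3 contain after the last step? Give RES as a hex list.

t0 = [0x76, 0x30, 0x9a, 0xb4, 0xf1, 0xa8, 0x11, 0xda]
t1 = [0xf1, 0x76, 0xa8, 0x30, 0x11, 0x9a, 0xda, 0xb4]
t2 = [0xf1, 0xf1, 0xa8, 0x76, 0x11, 0xa8, 0xda, 0x30]
t3 = [0xf1, 0x11, 0xa8, 0xa8, 0x11, 0xda, 0xda, 0x30]

RES = [0xf1, 0x11, 0xa8, 0xa8, 0x11, 0xda, 0xda, 0x30]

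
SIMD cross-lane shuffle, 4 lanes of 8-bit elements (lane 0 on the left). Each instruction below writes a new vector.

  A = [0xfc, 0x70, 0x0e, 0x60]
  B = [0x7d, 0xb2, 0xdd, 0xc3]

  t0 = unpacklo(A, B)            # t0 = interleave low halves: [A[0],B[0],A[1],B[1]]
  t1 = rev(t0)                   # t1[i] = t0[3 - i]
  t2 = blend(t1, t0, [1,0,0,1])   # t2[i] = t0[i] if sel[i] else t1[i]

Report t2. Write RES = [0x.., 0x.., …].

  t0: fc 7d 70 b2
  t1: b2 70 7d fc
  t2: fc 70 7d b2

RES = [0xfc, 0x70, 0x7d, 0xb2]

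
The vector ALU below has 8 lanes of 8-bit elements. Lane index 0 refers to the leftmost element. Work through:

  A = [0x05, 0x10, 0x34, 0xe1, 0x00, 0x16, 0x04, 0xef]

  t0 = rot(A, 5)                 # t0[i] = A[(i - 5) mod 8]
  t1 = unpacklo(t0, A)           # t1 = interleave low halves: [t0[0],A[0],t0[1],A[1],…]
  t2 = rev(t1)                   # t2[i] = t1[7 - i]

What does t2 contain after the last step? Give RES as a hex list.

RES = [ 0xe1  0x04  0x34  0x16  0x10  0x00  0x05  0xe1 ]

→ t0 |e1|00|16|04|ef|05|10|34|
→ t1 |e1|05|00|10|16|34|04|e1|
→ t2 |e1|04|34|16|10|00|05|e1|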